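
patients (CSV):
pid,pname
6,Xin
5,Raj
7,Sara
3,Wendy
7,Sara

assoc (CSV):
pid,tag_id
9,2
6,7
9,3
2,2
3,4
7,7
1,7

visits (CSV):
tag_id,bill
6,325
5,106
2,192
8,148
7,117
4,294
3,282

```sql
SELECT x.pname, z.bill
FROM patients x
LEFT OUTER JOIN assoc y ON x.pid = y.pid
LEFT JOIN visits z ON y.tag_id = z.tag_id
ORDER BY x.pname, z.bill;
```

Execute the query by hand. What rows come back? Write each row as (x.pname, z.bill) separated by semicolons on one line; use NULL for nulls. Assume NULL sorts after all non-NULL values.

Joins associate left-to-right: patients LEFT JOIN assoc on pid gives 5 intermediate row(s).
Then LEFT JOIN `visits z` on tag_id: each of those 5 rows is kept; rows whose y.tag_id has no match in z get NULL for z's columns.

(Raj, NULL); (Sara, 117); (Sara, 117); (Wendy, 294); (Xin, 117)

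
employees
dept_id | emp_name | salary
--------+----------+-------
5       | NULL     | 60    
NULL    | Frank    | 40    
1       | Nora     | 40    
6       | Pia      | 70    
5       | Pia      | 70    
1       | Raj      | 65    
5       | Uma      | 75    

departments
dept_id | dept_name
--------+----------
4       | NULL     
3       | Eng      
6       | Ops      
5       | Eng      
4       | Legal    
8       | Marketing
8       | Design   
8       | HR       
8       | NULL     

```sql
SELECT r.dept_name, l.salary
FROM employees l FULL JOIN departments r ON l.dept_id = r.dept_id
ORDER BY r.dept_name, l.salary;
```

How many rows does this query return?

FULL OUTER JOIN keeps every row from both sides; unmatched rows get NULL for the other side's columns.
Matching on l.dept_id = r.dept_id. A NULL in a compared column never satisfies the condition.
- dept_id=5: 1 matching r row(s), so 1 row(s) emitted.
- dept_id=NULL: no r row matches, row kept with r columns NULL.
- dept_id=1: no r row matches, row kept with r columns NULL.
- dept_id=6: 1 matching r row(s), so 1 row(s) emitted.
- dept_id=5: 1 matching r row(s), so 1 row(s) emitted.
- dept_id=1: no r row matches, row kept with r columns NULL.
- dept_id=5: 1 matching r row(s), so 1 row(s) emitted.
- plus 7 unmatched r row(s), each kept with NULL l columns.
Total: 4 matched + 10 padded = 14 rows.

14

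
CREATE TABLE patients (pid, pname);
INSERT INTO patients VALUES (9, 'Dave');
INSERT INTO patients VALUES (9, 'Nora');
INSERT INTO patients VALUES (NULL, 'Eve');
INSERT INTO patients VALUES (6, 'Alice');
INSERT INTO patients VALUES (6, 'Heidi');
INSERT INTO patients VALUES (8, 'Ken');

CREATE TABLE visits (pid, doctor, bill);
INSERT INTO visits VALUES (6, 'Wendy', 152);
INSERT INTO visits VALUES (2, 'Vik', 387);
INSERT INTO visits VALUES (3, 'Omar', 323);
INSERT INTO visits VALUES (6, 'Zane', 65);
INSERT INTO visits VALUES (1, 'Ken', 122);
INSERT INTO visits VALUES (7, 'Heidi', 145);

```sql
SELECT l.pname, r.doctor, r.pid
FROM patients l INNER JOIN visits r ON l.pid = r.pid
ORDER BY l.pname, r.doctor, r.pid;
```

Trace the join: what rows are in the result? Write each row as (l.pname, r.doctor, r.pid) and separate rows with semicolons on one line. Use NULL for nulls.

INNER JOIN keeps only pairs where the ON condition holds.
Matching on l.pid = r.pid. A NULL in a compared column never satisfies the condition.
Matched pairs: 4.

(Alice, Wendy, 6); (Alice, Zane, 6); (Heidi, Wendy, 6); (Heidi, Zane, 6)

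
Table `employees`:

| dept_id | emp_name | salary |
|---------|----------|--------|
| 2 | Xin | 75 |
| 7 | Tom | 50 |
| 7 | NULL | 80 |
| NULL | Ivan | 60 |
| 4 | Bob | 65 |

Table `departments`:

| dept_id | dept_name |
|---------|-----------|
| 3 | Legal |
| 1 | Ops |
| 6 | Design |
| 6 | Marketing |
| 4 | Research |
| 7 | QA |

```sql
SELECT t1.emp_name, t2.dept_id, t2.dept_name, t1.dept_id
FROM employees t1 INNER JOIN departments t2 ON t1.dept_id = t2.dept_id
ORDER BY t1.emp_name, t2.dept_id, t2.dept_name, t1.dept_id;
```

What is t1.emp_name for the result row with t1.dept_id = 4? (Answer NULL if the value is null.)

INNER JOIN keeps only pairs where the ON condition holds.
Matching on t1.dept_id = t2.dept_id. A NULL in a compared column never satisfies the condition.
- dept_id=2: no matching t2 row, dropped.
- dept_id=7: 1 matching t2 row(s), so 1 row(s) emitted.
- dept_id=7: 1 matching t2 row(s), so 1 row(s) emitted.
- dept_id=NULL: no matching t2 row, dropped.
- dept_id=4: 1 matching t2 row(s), so 1 row(s) emitted.

Bob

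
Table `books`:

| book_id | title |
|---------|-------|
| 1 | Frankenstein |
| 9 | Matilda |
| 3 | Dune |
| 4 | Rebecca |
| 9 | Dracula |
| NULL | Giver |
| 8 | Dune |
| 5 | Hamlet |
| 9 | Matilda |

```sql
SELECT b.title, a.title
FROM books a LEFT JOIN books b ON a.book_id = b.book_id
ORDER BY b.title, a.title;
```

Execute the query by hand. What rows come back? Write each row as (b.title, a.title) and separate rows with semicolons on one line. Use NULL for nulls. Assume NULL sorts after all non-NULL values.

(Dracula, Dracula); (Dracula, Matilda); (Dracula, Matilda); (Dune, Dune); (Dune, Dune); (Frankenstein, Frankenstein); (Hamlet, Hamlet); (Matilda, Dracula); (Matilda, Dracula); (Matilda, Matilda); (Matilda, Matilda); (Matilda, Matilda); (Matilda, Matilda); (Rebecca, Rebecca); (NULL, Giver)

LEFT JOIN keeps every row from `books a`; unmatched rows get NULL for `books b`'s columns.
Matching on a.book_id = b.book_id. A NULL in a compared column never satisfies the condition.
- book_id=1: 1 matching b row(s), so 1 row(s) emitted.
- book_id=9: 3 matching b row(s), so 3 row(s) emitted.
- book_id=3: 1 matching b row(s), so 1 row(s) emitted.
- book_id=4: 1 matching b row(s), so 1 row(s) emitted.
- book_id=9: 3 matching b row(s), so 3 row(s) emitted.
- book_id=NULL: no b row matches, row kept with b columns NULL.
- book_id=8: 1 matching b row(s), so 1 row(s) emitted.
- book_id=5: 1 matching b row(s), so 1 row(s) emitted.
- book_id=9: 3 matching b row(s), so 3 row(s) emitted.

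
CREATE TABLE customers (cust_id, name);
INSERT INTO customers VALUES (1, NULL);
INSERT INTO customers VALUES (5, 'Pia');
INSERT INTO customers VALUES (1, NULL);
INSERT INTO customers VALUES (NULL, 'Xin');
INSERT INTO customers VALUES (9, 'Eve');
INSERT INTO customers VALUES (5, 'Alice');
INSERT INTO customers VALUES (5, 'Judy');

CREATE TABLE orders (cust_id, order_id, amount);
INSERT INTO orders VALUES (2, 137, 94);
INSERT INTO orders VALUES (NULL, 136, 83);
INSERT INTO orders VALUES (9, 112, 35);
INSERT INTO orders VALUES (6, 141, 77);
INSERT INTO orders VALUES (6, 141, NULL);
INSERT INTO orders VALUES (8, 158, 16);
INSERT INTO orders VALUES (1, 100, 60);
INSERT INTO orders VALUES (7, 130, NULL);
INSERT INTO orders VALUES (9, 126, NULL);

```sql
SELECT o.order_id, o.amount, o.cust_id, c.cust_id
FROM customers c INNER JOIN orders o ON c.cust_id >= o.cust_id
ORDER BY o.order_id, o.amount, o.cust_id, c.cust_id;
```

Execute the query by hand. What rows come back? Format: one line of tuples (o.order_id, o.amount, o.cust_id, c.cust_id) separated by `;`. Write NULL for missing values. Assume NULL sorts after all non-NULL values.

(100, 60, 1, 1); (100, 60, 1, 1); (100, 60, 1, 5); (100, 60, 1, 5); (100, 60, 1, 5); (100, 60, 1, 9); (112, 35, 9, 9); (126, NULL, 9, 9); (130, NULL, 7, 9); (137, 94, 2, 5); (137, 94, 2, 5); (137, 94, 2, 5); (137, 94, 2, 9); (141, 77, 6, 9); (141, NULL, 6, 9); (158, 16, 8, 9)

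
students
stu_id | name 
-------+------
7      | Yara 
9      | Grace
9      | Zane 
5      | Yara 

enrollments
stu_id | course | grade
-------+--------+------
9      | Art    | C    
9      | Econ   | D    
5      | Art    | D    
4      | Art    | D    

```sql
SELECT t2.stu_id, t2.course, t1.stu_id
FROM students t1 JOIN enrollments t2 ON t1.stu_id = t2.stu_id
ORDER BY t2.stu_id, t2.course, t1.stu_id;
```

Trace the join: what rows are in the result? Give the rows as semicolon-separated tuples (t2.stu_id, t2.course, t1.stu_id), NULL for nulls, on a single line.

INNER JOIN keeps only pairs where the ON condition holds.
Matching on t1.stu_id = t2.stu_id.
- t1[0] stu_id=7 → no match; dropped.
- t1[1] stu_id=9 → 2 match(es) in t2 → 2 row(s).
- t1[2] stu_id=9 → 2 match(es) in t2 → 2 row(s).
- t1[3] stu_id=5 → 1 match(es) in t2 → 1 row(s).
After projecting and ordering:
t2.stu_id | t2.course | t1.stu_id
5 | Art | 5
9 | Art | 9
9 | Art | 9
9 | Econ | 9
9 | Econ | 9

(5, Art, 5); (9, Art, 9); (9, Art, 9); (9, Econ, 9); (9, Econ, 9)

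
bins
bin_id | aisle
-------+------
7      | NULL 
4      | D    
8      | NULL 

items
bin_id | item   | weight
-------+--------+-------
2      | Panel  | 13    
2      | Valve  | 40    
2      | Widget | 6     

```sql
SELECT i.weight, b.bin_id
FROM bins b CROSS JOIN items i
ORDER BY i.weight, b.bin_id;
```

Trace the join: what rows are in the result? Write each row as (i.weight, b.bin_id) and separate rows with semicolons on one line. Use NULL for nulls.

(6, 4); (6, 7); (6, 8); (13, 4); (13, 7); (13, 8); (40, 4); (40, 7); (40, 8)

CROSS JOIN pairs every row of `bins` with every row of `items`: 3 × 3 = 9 rows.
After projecting and ordering:
i.weight | b.bin_id
6 | 4
6 | 7
6 | 8
13 | 4
13 | 7
13 | 8
40 | 4
40 | 7
40 | 8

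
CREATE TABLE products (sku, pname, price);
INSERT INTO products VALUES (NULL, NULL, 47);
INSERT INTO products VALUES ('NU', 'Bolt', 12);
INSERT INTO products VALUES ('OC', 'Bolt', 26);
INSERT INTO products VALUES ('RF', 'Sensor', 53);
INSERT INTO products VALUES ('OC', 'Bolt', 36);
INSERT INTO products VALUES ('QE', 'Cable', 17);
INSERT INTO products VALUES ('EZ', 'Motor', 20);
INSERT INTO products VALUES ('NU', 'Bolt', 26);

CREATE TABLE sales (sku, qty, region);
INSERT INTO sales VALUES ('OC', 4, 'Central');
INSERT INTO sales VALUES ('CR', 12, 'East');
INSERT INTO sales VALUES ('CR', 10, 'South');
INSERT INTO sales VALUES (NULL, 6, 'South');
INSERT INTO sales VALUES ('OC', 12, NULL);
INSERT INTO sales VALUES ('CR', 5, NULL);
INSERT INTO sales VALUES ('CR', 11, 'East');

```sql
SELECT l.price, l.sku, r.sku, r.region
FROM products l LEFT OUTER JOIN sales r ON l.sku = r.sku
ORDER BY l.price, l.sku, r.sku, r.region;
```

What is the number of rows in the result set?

10

LEFT JOIN keeps every row from `products`; unmatched rows get NULL for `sales`'s columns.
Matching on l.sku = r.sku. A NULL in a compared column never satisfies the condition.
Matched pairs: 4; unmatched l rows kept: 6.
Total: 4 matched + 6 padded = 10 rows.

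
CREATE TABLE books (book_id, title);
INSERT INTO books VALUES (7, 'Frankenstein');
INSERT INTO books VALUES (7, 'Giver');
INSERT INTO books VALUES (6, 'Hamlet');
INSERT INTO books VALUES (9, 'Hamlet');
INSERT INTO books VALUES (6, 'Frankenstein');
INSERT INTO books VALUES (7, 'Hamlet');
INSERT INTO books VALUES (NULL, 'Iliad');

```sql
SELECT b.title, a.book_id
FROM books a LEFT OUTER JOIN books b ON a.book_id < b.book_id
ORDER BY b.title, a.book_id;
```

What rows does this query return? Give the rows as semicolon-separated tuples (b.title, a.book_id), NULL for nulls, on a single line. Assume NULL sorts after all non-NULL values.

(Frankenstein, 6); (Frankenstein, 6); (Giver, 6); (Giver, 6); (Hamlet, 6); (Hamlet, 6); (Hamlet, 6); (Hamlet, 6); (Hamlet, 7); (Hamlet, 7); (Hamlet, 7); (NULL, 9); (NULL, NULL)

LEFT JOIN keeps every row from `books a`; unmatched rows get NULL for `books b`'s columns.
Matching on a.book_id < b.book_id. A NULL in a compared column never satisfies the condition.
- a[0] book_id=7 → 1 match(es) in b → 1 row(s).
- a[1] book_id=7 → 1 match(es) in b → 1 row(s).
- a[2] book_id=6 → 4 match(es) in b → 4 row(s).
- a[3] book_id=9 → no match; kept with NULLs on the b side.
- a[4] book_id=6 → 4 match(es) in b → 4 row(s).
- a[5] book_id=7 → 1 match(es) in b → 1 row(s).
- a[6] book_id=NULL → no match; kept with NULLs on the b side.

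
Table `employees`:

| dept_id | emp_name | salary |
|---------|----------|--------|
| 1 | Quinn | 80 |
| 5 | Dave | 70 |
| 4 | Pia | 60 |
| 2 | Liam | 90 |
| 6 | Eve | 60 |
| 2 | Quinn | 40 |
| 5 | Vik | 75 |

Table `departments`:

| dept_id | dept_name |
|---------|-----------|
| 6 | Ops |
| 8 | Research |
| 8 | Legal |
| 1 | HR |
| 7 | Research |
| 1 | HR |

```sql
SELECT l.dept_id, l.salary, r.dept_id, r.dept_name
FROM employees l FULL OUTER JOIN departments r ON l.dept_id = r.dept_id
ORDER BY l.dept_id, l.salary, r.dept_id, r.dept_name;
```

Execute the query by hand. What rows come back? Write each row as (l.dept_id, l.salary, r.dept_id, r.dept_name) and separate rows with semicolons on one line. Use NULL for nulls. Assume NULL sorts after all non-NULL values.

(1, 80, 1, HR); (1, 80, 1, HR); (2, 40, NULL, NULL); (2, 90, NULL, NULL); (4, 60, NULL, NULL); (5, 70, NULL, NULL); (5, 75, NULL, NULL); (6, 60, 6, Ops); (NULL, NULL, 7, Research); (NULL, NULL, 8, Legal); (NULL, NULL, 8, Research)

FULL OUTER JOIN keeps every row from both sides; unmatched rows get NULL for the other side's columns.
Matching on l.dept_id = r.dept_id.
- dept_id=1: 2 matching r row(s), so 2 row(s) emitted.
- dept_id=5: no r row matches, row kept with r columns NULL.
- dept_id=4: no r row matches, row kept with r columns NULL.
- dept_id=2: no r row matches, row kept with r columns NULL.
- dept_id=6: 1 matching r row(s), so 1 row(s) emitted.
- dept_id=2: no r row matches, row kept with r columns NULL.
- dept_id=5: no r row matches, row kept with r columns NULL.
- 3 row(s) from r found no l partner → padded with NULL.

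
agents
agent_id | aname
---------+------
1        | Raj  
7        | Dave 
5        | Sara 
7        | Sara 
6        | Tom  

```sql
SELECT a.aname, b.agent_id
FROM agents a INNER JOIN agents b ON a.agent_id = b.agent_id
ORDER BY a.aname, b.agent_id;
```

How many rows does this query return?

INNER JOIN keeps only pairs where the ON condition holds.
Matching on a.agent_id = b.agent_id.
- agent_id=1: 1 matching b row(s), so 1 row(s) emitted.
- agent_id=7: 2 matching b row(s), so 2 row(s) emitted.
- agent_id=5: 1 matching b row(s), so 1 row(s) emitted.
- agent_id=7: 2 matching b row(s), so 2 row(s) emitted.
- agent_id=6: 1 matching b row(s), so 1 row(s) emitted.
Total: 7 rows.

7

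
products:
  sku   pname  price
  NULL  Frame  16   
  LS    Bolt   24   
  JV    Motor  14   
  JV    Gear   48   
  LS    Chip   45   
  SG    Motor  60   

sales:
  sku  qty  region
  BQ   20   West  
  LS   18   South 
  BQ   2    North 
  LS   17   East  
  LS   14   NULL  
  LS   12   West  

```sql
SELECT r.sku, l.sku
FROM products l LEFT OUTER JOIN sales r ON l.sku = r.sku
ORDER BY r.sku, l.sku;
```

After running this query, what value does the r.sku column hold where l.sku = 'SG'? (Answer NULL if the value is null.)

NULL

LEFT JOIN keeps every row from `products`; unmatched rows get NULL for `sales`'s columns.
Matching on l.sku = r.sku. A NULL in a compared column never satisfies the condition.
- sku=NULL: no r row matches, row kept with r columns NULL.
- sku=LS: 4 matching r row(s), so 4 row(s) emitted.
- sku=JV: no r row matches, row kept with r columns NULL.
- sku=JV: no r row matches, row kept with r columns NULL.
- sku=LS: 4 matching r row(s), so 4 row(s) emitted.
- sku=SG: no r row matches, row kept with r columns NULL.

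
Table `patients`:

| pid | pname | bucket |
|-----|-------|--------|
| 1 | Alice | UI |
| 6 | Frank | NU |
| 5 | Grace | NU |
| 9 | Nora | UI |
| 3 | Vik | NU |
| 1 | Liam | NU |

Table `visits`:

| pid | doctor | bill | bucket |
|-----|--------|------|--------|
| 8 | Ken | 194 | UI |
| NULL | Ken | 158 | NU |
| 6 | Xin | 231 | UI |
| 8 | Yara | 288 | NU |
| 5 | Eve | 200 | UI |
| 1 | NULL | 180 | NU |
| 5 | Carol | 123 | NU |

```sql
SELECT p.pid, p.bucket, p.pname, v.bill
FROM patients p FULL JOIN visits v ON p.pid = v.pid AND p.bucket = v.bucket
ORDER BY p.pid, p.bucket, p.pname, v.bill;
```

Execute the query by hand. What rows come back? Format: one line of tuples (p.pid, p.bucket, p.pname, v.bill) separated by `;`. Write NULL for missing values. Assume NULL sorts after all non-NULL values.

FULL OUTER JOIN keeps every row from both sides; unmatched rows get NULL for the other side's columns.
Matching on p.pid = v.pid AND p.bucket = v.bucket. A NULL in a compared column never satisfies the condition.
- p[0] pid=1, bucket=UI → no match; kept with NULLs on the v side.
- p[1] pid=6, bucket=NU → no match; kept with NULLs on the v side.
- p[2] pid=5, bucket=NU → 1 match(es) in v → 1 row(s).
- p[3] pid=9, bucket=UI → no match; kept with NULLs on the v side.
- p[4] pid=3, bucket=NU → no match; kept with NULLs on the v side.
- p[5] pid=1, bucket=NU → 1 match(es) in v → 1 row(s).
- 5 v row(s) had no p match → kept, p columns NULL.

(1, NU, Liam, 180); (1, UI, Alice, NULL); (3, NU, Vik, NULL); (5, NU, Grace, 123); (6, NU, Frank, NULL); (9, UI, Nora, NULL); (NULL, NULL, NULL, 158); (NULL, NULL, NULL, 194); (NULL, NULL, NULL, 200); (NULL, NULL, NULL, 231); (NULL, NULL, NULL, 288)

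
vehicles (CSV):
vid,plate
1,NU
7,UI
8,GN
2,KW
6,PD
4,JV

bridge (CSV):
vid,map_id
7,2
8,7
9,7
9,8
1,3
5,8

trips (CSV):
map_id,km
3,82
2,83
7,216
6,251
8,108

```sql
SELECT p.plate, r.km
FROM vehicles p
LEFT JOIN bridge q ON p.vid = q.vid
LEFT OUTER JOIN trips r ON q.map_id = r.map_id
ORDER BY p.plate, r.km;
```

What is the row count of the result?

Step 1 — p LEFT JOIN q on vid → 6 row(s).
Then LEFT JOIN `trips r` on map_id: each of those 6 rows is kept; rows whose q.map_id has no match in r get NULL for r's columns.
Result: 6 row(s).

6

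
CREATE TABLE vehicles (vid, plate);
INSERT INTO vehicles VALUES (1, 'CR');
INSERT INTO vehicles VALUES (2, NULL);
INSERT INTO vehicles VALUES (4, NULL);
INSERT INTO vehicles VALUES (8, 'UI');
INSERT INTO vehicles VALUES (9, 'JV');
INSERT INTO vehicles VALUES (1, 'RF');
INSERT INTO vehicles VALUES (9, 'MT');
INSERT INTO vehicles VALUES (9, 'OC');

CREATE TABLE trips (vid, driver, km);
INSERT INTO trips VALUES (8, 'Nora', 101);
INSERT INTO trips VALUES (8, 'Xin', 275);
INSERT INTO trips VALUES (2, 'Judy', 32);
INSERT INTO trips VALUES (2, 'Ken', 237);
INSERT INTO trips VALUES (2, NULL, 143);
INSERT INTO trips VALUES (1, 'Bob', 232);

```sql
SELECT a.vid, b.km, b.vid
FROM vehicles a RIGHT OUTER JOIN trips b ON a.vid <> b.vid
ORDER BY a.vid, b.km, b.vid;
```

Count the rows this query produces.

41

RIGHT JOIN keeps every row from `trips`; unmatched rows get NULL for `vehicles`'s columns.
Matching on a.vid <> b.vid.
Matched pairs: 41; unmatched b rows kept: 0.
Total: 41 rows.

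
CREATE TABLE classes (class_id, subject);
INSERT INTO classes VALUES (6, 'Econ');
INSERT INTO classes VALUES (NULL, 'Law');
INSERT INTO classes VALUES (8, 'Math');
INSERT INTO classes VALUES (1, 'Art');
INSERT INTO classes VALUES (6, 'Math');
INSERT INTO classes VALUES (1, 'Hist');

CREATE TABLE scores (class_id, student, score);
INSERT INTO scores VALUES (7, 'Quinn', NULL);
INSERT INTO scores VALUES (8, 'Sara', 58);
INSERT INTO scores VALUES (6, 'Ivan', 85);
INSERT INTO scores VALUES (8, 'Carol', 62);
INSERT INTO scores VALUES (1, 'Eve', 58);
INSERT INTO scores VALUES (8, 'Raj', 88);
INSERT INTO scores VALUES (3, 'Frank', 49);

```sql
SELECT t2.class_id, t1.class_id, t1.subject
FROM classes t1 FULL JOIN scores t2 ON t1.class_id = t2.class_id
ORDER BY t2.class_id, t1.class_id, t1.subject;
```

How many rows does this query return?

10

FULL OUTER JOIN keeps every row from both sides; unmatched rows get NULL for the other side's columns.
Matching on t1.class_id = t2.class_id. A NULL in a compared column never satisfies the condition.
- t1[0] class_id=6 → 1 match(es) in t2 → 1 row(s).
- t1[1] class_id=NULL → no match; kept with NULLs on the t2 side.
- t1[2] class_id=8 → 3 match(es) in t2 → 3 row(s).
- t1[3] class_id=1 → 1 match(es) in t2 → 1 row(s).
- t1[4] class_id=6 → 1 match(es) in t2 → 1 row(s).
- t1[5] class_id=1 → 1 match(es) in t2 → 1 row(s).
- plus 2 unmatched t2 row(s), each kept with NULL t1 columns.
Total: 7 matched + 3 padded = 10 rows.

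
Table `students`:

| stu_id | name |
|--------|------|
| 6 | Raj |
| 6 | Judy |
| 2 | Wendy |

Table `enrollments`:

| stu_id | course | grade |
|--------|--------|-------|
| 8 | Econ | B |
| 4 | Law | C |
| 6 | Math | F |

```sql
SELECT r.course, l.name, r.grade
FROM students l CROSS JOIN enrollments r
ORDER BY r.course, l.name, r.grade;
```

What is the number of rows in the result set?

CROSS JOIN pairs every row of `students` with every row of `enrollments`: 3 × 3 = 9 rows.

9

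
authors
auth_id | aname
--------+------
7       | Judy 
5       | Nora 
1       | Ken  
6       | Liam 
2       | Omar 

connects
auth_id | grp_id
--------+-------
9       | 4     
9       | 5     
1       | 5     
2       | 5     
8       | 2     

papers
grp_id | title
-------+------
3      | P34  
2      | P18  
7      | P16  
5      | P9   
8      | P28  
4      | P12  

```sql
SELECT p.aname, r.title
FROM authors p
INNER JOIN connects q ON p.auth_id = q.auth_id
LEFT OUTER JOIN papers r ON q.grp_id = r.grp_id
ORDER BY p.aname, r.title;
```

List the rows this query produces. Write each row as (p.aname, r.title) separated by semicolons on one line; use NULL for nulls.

Evaluate left to right. First `authors p INNER JOIN connects q` on auth_id: 2 row(s).
Then LEFT JOIN `papers r` on grp_id: each of those 2 rows is kept; rows whose q.grp_id has no match in r get NULL for r's columns.

(Ken, P9); (Omar, P9)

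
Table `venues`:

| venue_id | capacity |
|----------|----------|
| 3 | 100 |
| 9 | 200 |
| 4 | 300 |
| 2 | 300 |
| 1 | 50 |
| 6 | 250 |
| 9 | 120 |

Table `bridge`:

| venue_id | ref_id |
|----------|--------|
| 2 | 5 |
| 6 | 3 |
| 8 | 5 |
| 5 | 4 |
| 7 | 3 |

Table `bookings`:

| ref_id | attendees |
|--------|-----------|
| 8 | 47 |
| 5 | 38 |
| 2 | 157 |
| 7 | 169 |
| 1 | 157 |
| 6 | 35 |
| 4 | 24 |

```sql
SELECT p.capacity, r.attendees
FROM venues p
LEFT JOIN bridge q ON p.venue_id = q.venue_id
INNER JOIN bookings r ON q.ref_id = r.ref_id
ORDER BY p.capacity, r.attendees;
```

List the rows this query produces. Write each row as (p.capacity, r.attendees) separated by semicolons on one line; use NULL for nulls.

(300, 38)

Evaluate left to right. First `venues p LEFT JOIN bridge q` on venue_id: 7 row(s).
Then INNER JOIN `bookings r` on ref_id: keep only rows whose q.ref_id appears in r.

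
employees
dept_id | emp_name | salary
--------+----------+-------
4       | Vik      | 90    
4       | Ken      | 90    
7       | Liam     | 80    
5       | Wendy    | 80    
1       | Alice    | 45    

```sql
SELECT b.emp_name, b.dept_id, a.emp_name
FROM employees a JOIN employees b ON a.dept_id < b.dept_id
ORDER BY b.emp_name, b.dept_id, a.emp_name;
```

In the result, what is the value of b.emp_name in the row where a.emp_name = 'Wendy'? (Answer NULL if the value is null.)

Liam

INNER JOIN keeps only pairs where the ON condition holds.
Matching on a.dept_id < b.dept_id.
- a (dept_id=4) pairs with 2 row(s) of b.
- a (dept_id=4) pairs with 2 row(s) of b.
- a (dept_id=7) has no partner → excluded.
- a (dept_id=5) pairs with 1 row(s) of b.
- a (dept_id=1) pairs with 4 row(s) of b.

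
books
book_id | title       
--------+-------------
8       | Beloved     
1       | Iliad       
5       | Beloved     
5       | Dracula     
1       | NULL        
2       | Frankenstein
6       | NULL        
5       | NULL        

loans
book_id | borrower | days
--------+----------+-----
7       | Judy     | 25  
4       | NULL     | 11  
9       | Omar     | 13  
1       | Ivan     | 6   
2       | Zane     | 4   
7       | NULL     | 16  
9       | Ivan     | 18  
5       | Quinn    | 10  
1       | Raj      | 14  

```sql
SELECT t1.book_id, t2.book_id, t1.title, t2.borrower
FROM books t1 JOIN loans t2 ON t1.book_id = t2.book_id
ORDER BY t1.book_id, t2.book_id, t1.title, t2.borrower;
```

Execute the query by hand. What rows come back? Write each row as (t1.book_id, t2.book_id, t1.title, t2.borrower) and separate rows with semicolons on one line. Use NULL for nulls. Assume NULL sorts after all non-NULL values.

(1, 1, Iliad, Ivan); (1, 1, Iliad, Raj); (1, 1, NULL, Ivan); (1, 1, NULL, Raj); (2, 2, Frankenstein, Zane); (5, 5, Beloved, Quinn); (5, 5, Dracula, Quinn); (5, 5, NULL, Quinn)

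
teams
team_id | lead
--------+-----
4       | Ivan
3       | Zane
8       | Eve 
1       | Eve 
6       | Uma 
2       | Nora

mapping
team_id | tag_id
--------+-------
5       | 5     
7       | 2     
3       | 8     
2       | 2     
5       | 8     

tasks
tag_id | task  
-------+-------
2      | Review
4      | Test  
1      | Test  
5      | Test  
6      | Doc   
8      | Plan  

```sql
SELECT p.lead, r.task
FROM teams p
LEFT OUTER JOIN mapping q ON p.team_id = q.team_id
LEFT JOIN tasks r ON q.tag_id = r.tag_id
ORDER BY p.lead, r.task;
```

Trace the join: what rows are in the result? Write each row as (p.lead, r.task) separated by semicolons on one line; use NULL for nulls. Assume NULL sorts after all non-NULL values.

(Eve, NULL); (Eve, NULL); (Ivan, NULL); (Nora, Review); (Uma, NULL); (Zane, Plan)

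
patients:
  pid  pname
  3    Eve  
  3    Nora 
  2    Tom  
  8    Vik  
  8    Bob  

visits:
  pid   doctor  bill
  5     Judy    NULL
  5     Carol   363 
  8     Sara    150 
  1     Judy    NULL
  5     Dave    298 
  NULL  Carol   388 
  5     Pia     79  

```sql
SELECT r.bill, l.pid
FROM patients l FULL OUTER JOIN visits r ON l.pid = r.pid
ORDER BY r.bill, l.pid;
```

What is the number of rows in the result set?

FULL OUTER JOIN keeps every row from both sides; unmatched rows get NULL for the other side's columns.
Matching on l.pid = r.pid. A NULL in a compared column never satisfies the condition.
Matched pairs: 2; unmatched l rows kept: 3; unmatched r rows kept: 6.
Total: 2 matched + 9 padded = 11 rows.

11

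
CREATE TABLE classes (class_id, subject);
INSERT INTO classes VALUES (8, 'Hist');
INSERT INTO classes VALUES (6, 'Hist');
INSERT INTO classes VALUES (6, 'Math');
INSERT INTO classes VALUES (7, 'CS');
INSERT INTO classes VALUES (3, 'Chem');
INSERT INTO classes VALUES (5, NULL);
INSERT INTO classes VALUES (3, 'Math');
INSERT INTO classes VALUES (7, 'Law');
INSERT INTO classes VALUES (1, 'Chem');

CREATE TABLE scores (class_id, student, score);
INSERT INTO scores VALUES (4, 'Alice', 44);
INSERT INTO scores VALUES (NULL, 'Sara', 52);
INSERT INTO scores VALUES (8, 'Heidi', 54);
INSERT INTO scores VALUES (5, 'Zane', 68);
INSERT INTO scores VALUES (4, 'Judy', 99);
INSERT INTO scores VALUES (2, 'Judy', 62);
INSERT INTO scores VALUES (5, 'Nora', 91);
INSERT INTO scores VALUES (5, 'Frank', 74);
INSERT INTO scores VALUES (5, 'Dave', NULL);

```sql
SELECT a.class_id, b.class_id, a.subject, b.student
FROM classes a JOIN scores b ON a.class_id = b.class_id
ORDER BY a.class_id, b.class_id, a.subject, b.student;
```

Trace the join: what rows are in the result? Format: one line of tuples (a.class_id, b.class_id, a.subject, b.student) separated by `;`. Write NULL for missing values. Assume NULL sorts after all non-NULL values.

(5, 5, NULL, Dave); (5, 5, NULL, Frank); (5, 5, NULL, Nora); (5, 5, NULL, Zane); (8, 8, Hist, Heidi)

INNER JOIN keeps only pairs where the ON condition holds.
Matching on a.class_id = b.class_id. A NULL in a compared column never satisfies the condition.
- a row (class_id=8): matches 1 b row(s) → 1 output row(s).
- a row (class_id=6): no match → dropped.
- a row (class_id=6): no match → dropped.
- a row (class_id=7): no match → dropped.
- a row (class_id=3): no match → dropped.
- a row (class_id=5): matches 4 b row(s) → 4 output row(s).
- a row (class_id=3): no match → dropped.
- a row (class_id=7): no match → dropped.
- a row (class_id=1): no match → dropped.
After projecting and ordering:
a.class_id | b.class_id | a.subject | b.student
5 | 5 | NULL | Dave
5 | 5 | NULL | Frank
5 | 5 | NULL | Nora
5 | 5 | NULL | Zane
8 | 8 | Hist | Heidi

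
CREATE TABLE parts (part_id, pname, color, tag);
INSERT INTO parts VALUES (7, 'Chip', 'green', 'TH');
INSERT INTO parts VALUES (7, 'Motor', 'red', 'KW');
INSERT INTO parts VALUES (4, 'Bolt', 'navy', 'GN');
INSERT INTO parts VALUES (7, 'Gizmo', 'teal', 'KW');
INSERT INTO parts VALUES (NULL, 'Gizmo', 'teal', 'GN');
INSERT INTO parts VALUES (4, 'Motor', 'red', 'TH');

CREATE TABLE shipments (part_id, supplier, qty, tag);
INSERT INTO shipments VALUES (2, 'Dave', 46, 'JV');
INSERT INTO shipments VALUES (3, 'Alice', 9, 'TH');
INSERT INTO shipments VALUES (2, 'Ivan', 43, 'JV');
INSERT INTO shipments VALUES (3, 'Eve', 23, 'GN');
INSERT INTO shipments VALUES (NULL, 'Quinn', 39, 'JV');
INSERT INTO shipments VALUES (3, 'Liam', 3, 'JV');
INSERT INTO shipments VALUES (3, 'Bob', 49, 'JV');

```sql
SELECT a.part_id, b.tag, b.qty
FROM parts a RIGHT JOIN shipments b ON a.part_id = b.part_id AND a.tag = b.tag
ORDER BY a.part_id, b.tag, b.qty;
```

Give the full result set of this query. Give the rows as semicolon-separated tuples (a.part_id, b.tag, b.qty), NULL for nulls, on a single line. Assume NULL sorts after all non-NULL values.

(NULL, GN, 23); (NULL, JV, 3); (NULL, JV, 39); (NULL, JV, 43); (NULL, JV, 46); (NULL, JV, 49); (NULL, TH, 9)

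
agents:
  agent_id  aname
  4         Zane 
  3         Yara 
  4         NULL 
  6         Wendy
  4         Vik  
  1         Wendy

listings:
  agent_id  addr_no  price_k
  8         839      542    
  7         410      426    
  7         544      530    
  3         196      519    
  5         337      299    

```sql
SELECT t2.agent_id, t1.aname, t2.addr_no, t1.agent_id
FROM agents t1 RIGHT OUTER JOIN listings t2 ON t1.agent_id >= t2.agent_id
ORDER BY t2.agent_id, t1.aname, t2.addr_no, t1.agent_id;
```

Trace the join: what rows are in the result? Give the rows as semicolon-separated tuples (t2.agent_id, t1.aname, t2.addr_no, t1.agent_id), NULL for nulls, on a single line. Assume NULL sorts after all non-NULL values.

(3, Vik, 196, 4); (3, Wendy, 196, 6); (3, Yara, 196, 3); (3, Zane, 196, 4); (3, NULL, 196, 4); (5, Wendy, 337, 6); (7, NULL, 410, NULL); (7, NULL, 544, NULL); (8, NULL, 839, NULL)

RIGHT JOIN keeps every row from `listings`; unmatched rows get NULL for `agents`'s columns.
Matching on t1.agent_id >= t2.agent_id.
- t1[0] agent_id=4 → 1 match(es) in t2 → 1 row(s).
- t1[1] agent_id=3 → 1 match(es) in t2 → 1 row(s).
- t1[2] agent_id=4 → 1 match(es) in t2 → 1 row(s).
- t1[3] agent_id=6 → 2 match(es) in t2 → 2 row(s).
- t1[4] agent_id=4 → 1 match(es) in t2 → 1 row(s).
- t1[5] agent_id=1 → no match.
- 3 row(s) from t2 found no t1 partner → padded with NULL.
After projecting and ordering:
t2.agent_id | t1.aname | t2.addr_no | t1.agent_id
3 | Vik | 196 | 4
3 | Wendy | 196 | 6
3 | Yara | 196 | 3
3 | Zane | 196 | 4
3 | NULL | 196 | 4
5 | Wendy | 337 | 6
7 | NULL | 410 | NULL
7 | NULL | 544 | NULL
8 | NULL | 839 | NULL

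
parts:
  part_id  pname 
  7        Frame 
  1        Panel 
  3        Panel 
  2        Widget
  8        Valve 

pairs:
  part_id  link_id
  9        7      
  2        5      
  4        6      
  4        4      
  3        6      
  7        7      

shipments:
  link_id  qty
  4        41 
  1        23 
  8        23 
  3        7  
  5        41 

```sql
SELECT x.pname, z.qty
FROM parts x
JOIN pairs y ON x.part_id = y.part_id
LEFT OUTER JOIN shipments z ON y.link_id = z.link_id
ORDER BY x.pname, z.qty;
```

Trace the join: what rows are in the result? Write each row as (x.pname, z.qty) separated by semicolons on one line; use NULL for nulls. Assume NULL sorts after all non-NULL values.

(Frame, NULL); (Panel, NULL); (Widget, 41)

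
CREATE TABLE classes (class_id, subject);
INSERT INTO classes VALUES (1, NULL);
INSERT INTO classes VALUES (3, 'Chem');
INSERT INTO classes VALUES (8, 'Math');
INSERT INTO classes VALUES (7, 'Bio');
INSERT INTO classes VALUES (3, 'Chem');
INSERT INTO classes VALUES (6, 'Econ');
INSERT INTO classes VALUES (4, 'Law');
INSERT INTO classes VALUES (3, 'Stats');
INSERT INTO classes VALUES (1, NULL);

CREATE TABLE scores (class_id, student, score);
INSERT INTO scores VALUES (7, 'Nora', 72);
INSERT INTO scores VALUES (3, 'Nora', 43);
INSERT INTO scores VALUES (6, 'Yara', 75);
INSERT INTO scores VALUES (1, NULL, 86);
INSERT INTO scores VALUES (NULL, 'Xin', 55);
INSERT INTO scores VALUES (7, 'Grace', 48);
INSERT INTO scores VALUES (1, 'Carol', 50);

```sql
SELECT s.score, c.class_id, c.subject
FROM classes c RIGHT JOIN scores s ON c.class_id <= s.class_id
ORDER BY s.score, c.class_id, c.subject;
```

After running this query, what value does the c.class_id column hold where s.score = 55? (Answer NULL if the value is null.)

RIGHT JOIN keeps every row from `scores`; unmatched rows get NULL for `classes`'s columns.
Matching on c.class_id <= s.class_id. A NULL in a compared column never satisfies the condition.
Matched pairs: 32; unmatched s rows kept: 1.

NULL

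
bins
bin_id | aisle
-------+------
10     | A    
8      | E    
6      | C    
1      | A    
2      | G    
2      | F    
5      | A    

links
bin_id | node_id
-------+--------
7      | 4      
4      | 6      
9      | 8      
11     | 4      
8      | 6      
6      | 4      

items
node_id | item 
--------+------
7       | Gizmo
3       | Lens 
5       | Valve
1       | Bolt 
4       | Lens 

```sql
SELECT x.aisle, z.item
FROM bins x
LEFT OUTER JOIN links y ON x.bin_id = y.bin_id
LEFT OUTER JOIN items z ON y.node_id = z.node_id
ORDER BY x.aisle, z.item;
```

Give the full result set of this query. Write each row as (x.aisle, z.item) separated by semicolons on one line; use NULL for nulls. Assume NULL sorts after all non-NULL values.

Evaluate left to right. First `bins x LEFT JOIN links y` on bin_id: 7 row(s).
Then LEFT JOIN `items z` on node_id: each of those 7 rows is kept; rows whose y.node_id has no match in z get NULL for z's columns.

(A, NULL); (A, NULL); (A, NULL); (C, Lens); (E, NULL); (F, NULL); (G, NULL)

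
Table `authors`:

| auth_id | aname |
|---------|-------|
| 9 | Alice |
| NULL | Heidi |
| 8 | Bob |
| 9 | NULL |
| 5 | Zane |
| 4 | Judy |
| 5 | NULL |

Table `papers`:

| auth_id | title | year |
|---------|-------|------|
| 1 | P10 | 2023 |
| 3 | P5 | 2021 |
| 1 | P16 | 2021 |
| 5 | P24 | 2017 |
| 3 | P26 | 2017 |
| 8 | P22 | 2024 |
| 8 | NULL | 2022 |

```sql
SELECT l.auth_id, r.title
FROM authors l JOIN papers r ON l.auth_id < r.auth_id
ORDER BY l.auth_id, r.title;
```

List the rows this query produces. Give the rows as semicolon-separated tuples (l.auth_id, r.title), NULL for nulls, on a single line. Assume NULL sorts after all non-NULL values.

(4, P22); (4, P24); (4, NULL); (5, P22); (5, P22); (5, NULL); (5, NULL)

INNER JOIN keeps only pairs where the ON condition holds.
Matching on l.auth_id < r.auth_id. A NULL in a compared column never satisfies the condition.
- auth_id=9: no matching r row, dropped.
- auth_id=NULL: no matching r row, dropped.
- auth_id=8: no matching r row, dropped.
- auth_id=9: no matching r row, dropped.
- auth_id=5: 2 matching r row(s), so 2 row(s) emitted.
- auth_id=4: 3 matching r row(s), so 3 row(s) emitted.
- auth_id=5: 2 matching r row(s), so 2 row(s) emitted.
After projecting and ordering:
l.auth_id | r.title
4 | P22
4 | P24
4 | NULL
5 | P22
5 | P22
5 | NULL
5 | NULL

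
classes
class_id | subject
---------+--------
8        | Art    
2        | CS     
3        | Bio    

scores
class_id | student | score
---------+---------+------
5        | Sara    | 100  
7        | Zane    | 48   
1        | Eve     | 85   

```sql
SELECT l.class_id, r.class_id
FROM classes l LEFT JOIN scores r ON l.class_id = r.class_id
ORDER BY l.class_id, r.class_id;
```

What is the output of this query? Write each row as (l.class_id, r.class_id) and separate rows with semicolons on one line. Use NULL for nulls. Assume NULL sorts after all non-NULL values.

(2, NULL); (3, NULL); (8, NULL)

LEFT JOIN keeps every row from `classes`; unmatched rows get NULL for `scores`'s columns.
Matching on l.class_id = r.class_id.
Matched pairs: 0; unmatched l rows kept: 3.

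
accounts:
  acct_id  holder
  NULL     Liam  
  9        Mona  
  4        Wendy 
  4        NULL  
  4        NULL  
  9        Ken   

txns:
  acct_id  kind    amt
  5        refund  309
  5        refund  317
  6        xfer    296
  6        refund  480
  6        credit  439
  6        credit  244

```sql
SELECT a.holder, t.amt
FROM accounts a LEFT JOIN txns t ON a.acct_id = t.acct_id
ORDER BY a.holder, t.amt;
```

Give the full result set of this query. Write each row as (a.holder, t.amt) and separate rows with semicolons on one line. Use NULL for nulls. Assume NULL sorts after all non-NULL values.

LEFT JOIN keeps every row from `accounts`; unmatched rows get NULL for `txns`'s columns.
Matching on a.acct_id = t.acct_id. A NULL in a compared column never satisfies the condition.
- a (acct_id=NULL) has no partner → padded with NULL.
- a (acct_id=9) has no partner → padded with NULL.
- a (acct_id=4) has no partner → padded with NULL.
- a (acct_id=4) has no partner → padded with NULL.
- a (acct_id=4) has no partner → padded with NULL.
- a (acct_id=9) has no partner → padded with NULL.
After projecting and ordering:
a.holder | t.amt
Ken | NULL
Liam | NULL
Mona | NULL
Wendy | NULL
NULL | NULL
NULL | NULL

(Ken, NULL); (Liam, NULL); (Mona, NULL); (Wendy, NULL); (NULL, NULL); (NULL, NULL)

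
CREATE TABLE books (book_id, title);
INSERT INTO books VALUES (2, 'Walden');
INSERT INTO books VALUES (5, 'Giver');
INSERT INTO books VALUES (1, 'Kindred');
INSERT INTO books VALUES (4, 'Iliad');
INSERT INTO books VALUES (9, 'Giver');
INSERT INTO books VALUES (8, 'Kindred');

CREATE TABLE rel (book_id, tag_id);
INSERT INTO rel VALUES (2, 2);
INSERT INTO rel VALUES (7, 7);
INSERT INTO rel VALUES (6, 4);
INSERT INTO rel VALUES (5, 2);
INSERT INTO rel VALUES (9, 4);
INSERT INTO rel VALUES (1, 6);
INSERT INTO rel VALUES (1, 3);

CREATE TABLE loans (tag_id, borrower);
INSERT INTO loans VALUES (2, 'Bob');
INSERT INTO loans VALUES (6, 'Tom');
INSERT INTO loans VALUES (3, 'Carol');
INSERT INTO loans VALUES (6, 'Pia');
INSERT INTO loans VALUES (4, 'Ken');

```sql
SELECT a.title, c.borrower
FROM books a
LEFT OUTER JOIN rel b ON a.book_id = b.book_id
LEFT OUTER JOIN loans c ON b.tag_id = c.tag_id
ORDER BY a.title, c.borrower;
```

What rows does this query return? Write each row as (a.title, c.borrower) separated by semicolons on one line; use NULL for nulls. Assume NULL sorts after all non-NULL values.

(Giver, Bob); (Giver, Ken); (Iliad, NULL); (Kindred, Carol); (Kindred, Pia); (Kindred, Tom); (Kindred, NULL); (Walden, Bob)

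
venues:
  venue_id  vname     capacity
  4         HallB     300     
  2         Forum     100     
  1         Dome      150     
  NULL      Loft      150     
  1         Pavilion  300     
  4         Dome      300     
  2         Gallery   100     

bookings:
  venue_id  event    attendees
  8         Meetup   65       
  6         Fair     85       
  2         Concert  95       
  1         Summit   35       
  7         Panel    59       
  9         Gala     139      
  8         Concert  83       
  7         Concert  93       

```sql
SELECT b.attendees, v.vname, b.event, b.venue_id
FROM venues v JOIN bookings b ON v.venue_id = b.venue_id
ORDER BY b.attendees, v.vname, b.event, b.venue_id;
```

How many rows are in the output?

INNER JOIN keeps only pairs where the ON condition holds.
Matching on v.venue_id = b.venue_id. A NULL in a compared column never satisfies the condition.
- v row (venue_id=4): no match → dropped.
- v row (venue_id=2): matches 1 b row(s) → 1 output row(s).
- v row (venue_id=1): matches 1 b row(s) → 1 output row(s).
- v row (venue_id=NULL): no match → dropped.
- v row (venue_id=1): matches 1 b row(s) → 1 output row(s).
- v row (venue_id=4): no match → dropped.
- v row (venue_id=2): matches 1 b row(s) → 1 output row(s).
Total: 4 rows.

4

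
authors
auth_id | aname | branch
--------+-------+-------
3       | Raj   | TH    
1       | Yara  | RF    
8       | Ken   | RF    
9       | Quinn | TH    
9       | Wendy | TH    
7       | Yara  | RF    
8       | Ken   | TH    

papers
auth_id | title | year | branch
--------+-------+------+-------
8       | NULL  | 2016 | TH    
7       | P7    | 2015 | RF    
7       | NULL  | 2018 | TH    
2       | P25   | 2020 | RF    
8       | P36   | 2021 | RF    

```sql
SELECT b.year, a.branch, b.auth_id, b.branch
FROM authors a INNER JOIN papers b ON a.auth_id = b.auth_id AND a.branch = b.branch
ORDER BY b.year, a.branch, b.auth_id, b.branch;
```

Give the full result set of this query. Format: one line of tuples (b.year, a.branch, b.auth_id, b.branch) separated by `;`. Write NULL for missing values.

(2015, RF, 7, RF); (2016, TH, 8, TH); (2021, RF, 8, RF)

INNER JOIN keeps only pairs where the ON condition holds.
Matching on a.auth_id = b.auth_id AND a.branch = b.branch.
Matched pairs: 3.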